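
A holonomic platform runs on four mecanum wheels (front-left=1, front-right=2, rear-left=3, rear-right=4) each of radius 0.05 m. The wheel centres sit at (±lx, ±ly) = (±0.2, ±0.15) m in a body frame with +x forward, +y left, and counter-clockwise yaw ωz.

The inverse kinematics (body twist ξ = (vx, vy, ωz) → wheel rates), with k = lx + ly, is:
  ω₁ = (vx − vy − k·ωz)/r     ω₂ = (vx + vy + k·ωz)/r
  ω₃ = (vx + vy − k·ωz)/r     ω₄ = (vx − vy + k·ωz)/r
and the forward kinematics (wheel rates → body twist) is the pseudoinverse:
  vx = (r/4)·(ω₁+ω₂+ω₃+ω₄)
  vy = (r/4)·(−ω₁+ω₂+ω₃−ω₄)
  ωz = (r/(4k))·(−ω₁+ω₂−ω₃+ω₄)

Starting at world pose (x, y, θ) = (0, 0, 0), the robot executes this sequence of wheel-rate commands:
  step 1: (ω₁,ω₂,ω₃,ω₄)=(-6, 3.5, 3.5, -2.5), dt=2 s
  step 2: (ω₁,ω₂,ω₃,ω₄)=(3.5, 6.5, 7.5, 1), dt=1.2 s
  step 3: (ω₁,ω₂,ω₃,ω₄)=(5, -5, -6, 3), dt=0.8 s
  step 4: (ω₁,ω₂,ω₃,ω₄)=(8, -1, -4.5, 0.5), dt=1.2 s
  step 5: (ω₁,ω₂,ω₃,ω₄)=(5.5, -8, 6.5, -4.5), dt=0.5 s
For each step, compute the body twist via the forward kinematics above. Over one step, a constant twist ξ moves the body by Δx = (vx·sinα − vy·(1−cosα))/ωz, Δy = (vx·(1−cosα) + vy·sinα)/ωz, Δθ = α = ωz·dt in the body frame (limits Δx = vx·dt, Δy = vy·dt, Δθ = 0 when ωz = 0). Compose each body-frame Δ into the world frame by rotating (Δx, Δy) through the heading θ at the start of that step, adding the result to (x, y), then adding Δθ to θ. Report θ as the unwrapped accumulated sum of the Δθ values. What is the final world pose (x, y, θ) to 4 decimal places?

(0.1834, 0.1513, -0.5375)

step 1: ξ=(vx,vy,ωz)=(-0.0188, 0.1938, 0.1250), dt=2.0 → body Δ=(-0.0853, 0.3788, 0.2500) → world pose (-0.0853, 0.3788, 0.2500)
step 2: ξ=(vx,vy,ωz)=(0.2313, 0.1187, -0.1250), dt=1.2 → body Δ=(0.2871, 0.1212, -0.1500) → world pose (0.1629, 0.5673, 0.1000)
step 3: ξ=(vx,vy,ωz)=(-0.0375, -0.2375, -0.0357), dt=0.8 → body Δ=(-0.0327, -0.1895, -0.0286) → world pose (0.1493, 0.3754, 0.0714)
step 4: ξ=(vx,vy,ωz)=(0.0375, -0.1750, -0.1429), dt=1.2 → body Δ=(0.0268, -0.2128, -0.1714) → world pose (0.1912, 0.1650, -0.1000)
step 5: ξ=(vx,vy,ωz)=(-0.0062, -0.0313, -0.8750), dt=0.5 → body Δ=(-0.0064, -0.0145, -0.4375) → world pose (0.1834, 0.1513, -0.5375)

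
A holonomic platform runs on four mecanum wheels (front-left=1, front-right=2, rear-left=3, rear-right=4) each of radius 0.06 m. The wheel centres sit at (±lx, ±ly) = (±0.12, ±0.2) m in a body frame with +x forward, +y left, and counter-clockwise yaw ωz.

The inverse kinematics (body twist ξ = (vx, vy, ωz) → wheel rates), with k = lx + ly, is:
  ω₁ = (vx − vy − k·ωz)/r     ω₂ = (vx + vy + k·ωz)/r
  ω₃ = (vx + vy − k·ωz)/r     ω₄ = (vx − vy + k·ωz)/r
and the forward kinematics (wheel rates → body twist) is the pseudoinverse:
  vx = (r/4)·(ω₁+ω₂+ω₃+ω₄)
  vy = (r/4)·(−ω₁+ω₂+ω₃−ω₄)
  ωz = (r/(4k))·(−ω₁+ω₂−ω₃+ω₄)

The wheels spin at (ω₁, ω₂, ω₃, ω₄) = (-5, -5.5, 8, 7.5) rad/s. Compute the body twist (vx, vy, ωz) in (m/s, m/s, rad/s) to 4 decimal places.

(0.0750, 0.0000, -0.0469)

k = lx + ly = 0.12 + 0.2 = 0.3200
ω₁+ω₂+ω₃+ω₄ = 5.0000  →  vx = (0.06/4)·5.0000 = 0.0750
−ω₁+ω₂+ω₃−ω₄ = 0.0000  →  vy = (0.06/4)·0.0000 = 0.0000
−ω₁+ω₂−ω₃+ω₄ = -1.0000  →  ωz = (0.06/1.2800)·-1.0000 = -0.0469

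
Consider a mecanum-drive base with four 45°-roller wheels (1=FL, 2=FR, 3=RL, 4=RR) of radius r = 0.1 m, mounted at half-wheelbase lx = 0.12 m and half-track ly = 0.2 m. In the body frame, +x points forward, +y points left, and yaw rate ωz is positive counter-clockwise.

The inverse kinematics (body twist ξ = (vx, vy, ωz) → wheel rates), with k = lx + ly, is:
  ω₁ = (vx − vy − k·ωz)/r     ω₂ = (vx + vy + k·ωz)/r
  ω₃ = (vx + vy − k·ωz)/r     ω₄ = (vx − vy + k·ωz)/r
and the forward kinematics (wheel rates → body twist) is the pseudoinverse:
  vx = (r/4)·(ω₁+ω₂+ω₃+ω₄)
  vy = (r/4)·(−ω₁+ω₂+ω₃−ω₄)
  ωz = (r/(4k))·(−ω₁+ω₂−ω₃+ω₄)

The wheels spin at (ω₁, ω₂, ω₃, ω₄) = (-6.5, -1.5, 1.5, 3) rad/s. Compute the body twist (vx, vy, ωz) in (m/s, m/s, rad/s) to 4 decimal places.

k = lx + ly = 0.12 + 0.2 = 0.3200
ω₁+ω₂+ω₃+ω₄ = -3.5000  →  vx = (0.1/4)·-3.5000 = -0.0875
−ω₁+ω₂+ω₃−ω₄ = 3.5000  →  vy = (0.1/4)·3.5000 = 0.0875
−ω₁+ω₂−ω₃+ω₄ = 6.5000  →  ωz = (0.1/1.2800)·6.5000 = 0.5078

(-0.0875, 0.0875, 0.5078)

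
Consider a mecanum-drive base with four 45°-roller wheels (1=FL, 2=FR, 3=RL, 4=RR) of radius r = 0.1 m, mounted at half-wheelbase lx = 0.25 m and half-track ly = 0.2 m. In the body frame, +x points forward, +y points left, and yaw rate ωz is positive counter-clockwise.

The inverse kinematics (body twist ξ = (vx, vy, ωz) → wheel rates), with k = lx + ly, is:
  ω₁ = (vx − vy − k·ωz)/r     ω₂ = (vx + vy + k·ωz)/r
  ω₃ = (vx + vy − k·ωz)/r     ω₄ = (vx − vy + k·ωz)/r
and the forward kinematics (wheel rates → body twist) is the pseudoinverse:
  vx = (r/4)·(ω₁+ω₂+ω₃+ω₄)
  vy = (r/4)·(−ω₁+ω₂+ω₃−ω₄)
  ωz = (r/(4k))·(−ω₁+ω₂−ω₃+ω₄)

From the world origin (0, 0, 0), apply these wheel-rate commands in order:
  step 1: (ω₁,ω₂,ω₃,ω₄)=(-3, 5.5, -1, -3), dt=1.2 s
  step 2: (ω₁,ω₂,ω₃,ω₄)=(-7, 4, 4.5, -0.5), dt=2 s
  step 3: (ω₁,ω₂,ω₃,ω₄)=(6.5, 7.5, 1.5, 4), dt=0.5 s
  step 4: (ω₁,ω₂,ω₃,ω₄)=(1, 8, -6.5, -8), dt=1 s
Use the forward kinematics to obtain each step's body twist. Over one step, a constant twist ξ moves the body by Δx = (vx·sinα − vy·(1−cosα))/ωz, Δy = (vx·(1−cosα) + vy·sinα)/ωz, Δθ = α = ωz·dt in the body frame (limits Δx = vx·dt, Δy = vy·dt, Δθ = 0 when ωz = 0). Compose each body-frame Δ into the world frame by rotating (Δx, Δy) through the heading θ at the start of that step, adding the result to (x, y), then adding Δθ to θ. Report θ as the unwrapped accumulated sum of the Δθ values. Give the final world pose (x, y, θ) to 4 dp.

(-0.7398, 1.0226, 1.5028)

step 1: ξ=(vx,vy,ωz)=(-0.0375, 0.2625, 0.3611), dt=1.2 → body Δ=(-0.1108, 0.2956, 0.4333) → world pose (-0.1108, 0.2956, 0.4333)
step 2: ξ=(vx,vy,ωz)=(0.0250, 0.4000, 0.3333), dt=2.0 → body Δ=(-0.2106, 0.7581, 0.6667) → world pose (-0.6202, 0.8953, 1.1000)
step 3: ξ=(vx,vy,ωz)=(0.4875, -0.0375, 0.1944), dt=0.5 → body Δ=(0.2443, -0.0069, 0.0972) → world pose (-0.5033, 1.1098, 1.1972)
step 4: ξ=(vx,vy,ωz)=(-0.1375, 0.2125, 0.3056), dt=1.0 → body Δ=(-0.1676, 0.1884, 0.3056) → world pose (-0.7398, 1.0226, 1.5028)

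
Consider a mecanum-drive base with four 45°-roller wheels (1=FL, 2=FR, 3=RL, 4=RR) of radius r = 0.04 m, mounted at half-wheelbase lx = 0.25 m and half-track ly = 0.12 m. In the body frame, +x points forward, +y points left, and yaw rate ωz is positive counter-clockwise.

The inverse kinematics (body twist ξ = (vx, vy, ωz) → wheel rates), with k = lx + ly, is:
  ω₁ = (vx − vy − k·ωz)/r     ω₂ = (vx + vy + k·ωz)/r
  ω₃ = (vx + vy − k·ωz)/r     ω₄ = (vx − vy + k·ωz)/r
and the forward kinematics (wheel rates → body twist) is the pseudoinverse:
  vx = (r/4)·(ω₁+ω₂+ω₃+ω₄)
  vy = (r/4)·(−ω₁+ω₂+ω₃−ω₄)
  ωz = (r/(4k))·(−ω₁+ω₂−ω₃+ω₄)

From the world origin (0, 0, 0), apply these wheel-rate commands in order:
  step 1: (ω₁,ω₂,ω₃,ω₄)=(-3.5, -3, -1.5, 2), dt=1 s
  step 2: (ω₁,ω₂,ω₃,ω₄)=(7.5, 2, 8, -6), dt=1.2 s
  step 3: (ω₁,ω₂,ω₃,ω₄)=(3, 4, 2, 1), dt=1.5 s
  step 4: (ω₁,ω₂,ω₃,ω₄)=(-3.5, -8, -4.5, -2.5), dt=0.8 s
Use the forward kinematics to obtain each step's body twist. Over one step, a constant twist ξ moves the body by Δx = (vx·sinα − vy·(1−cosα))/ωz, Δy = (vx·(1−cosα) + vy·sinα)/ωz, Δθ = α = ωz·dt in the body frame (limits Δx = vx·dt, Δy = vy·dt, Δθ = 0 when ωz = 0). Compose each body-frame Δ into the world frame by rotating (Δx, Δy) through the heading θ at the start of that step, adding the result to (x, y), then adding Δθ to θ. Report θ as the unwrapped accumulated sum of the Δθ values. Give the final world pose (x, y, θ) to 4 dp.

step 1: ξ=(vx,vy,ωz)=(-0.0600, -0.0300, 0.1081), dt=1.0 → body Δ=(-0.0583, -0.0332, 0.1081) → world pose (-0.0583, -0.0332, 0.1081)
step 2: ξ=(vx,vy,ωz)=(0.1150, 0.0850, -0.5270), dt=1.2 → body Δ=(0.1602, 0.0531, -0.6324) → world pose (0.0952, 0.0369, -0.5243)
step 3: ξ=(vx,vy,ωz)=(0.1000, 0.0200, 0.0000), dt=1.5 → body Δ=(0.1500, 0.0300, 0.0000) → world pose (0.2401, -0.0122, -0.5243)
step 4: ξ=(vx,vy,ωz)=(-0.1850, -0.0650, -0.0676), dt=0.8 → body Δ=(-0.1493, -0.0480, -0.0541) → world pose (0.0868, 0.0210, -0.5784)

(0.0868, 0.0210, -0.5784)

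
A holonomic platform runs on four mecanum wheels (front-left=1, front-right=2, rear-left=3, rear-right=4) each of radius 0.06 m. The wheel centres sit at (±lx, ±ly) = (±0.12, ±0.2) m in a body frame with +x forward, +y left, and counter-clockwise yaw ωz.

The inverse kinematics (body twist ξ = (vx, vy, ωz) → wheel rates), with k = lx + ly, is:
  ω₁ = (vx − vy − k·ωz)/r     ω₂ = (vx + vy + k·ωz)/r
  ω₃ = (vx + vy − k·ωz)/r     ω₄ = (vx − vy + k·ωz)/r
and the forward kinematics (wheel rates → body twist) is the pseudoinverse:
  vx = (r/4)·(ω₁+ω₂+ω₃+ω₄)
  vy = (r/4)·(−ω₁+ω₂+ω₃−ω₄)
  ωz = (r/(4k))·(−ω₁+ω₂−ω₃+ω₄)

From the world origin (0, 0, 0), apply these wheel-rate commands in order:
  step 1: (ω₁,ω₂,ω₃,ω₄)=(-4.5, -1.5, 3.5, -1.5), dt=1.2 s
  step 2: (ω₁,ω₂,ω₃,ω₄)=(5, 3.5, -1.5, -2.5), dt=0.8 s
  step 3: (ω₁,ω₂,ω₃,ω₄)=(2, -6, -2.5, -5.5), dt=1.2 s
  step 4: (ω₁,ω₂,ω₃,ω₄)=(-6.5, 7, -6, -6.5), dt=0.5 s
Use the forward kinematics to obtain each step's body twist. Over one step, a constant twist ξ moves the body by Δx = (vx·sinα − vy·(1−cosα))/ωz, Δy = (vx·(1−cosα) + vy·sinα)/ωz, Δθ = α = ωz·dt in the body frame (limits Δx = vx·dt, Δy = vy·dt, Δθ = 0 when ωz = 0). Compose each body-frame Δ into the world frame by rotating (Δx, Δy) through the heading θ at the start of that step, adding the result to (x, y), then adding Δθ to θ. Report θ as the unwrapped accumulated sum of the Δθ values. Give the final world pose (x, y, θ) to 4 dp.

(-0.2450, 0.2987, -0.5203)

step 1: ξ=(vx,vy,ωz)=(-0.0600, 0.1200, -0.0938), dt=1.2 → body Δ=(-0.0638, 0.1477, -0.1125) → world pose (-0.0638, 0.1477, -0.1125)
step 2: ξ=(vx,vy,ωz)=(0.0675, -0.0075, -0.1172), dt=0.8 → body Δ=(0.0536, -0.0085, -0.0938) → world pose (-0.0114, 0.1333, -0.2062)
step 3: ξ=(vx,vy,ωz)=(-0.1800, -0.0750, -0.5156), dt=1.2 → body Δ=(-0.2294, -0.0196, -0.6188) → world pose (-0.2400, 0.1610, -0.8250)
step 4: ξ=(vx,vy,ωz)=(-0.1800, 0.2100, 0.6094), dt=0.5 → body Δ=(-0.1045, 0.0898, 0.3047) → world pose (-0.2450, 0.2987, -0.5203)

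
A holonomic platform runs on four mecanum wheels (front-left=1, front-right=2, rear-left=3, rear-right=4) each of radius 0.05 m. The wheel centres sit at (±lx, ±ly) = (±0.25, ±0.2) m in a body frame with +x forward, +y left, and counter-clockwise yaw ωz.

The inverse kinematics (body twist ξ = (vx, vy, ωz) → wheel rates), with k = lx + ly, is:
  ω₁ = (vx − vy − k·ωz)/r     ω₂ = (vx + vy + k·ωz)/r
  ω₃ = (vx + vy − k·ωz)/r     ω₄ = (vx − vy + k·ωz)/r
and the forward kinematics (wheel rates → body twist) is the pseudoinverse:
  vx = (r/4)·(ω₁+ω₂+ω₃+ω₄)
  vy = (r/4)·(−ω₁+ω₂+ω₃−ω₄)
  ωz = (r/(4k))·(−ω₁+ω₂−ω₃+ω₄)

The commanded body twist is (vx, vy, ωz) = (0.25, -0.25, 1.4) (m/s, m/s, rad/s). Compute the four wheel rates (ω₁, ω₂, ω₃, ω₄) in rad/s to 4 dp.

(-2.6000, 12.6000, -12.6000, 22.6000)

k = lx + ly = 0.25 + 0.2 = 0.4500;  k·ωz = 0.4500·1.4 = 0.6300
ω₁ (FL) = (vx − vy − k·ωz)/r = -0.1300/0.05 = -2.6000
ω₂ (FR) = (vx + vy + k·ωz)/r = 0.6300/0.05 = 12.6000
ω₃ (RL) = (vx + vy − k·ωz)/r = -0.6300/0.05 = -12.6000
ω₄ (RR) = (vx − vy + k·ωz)/r = 1.1300/0.05 = 22.6000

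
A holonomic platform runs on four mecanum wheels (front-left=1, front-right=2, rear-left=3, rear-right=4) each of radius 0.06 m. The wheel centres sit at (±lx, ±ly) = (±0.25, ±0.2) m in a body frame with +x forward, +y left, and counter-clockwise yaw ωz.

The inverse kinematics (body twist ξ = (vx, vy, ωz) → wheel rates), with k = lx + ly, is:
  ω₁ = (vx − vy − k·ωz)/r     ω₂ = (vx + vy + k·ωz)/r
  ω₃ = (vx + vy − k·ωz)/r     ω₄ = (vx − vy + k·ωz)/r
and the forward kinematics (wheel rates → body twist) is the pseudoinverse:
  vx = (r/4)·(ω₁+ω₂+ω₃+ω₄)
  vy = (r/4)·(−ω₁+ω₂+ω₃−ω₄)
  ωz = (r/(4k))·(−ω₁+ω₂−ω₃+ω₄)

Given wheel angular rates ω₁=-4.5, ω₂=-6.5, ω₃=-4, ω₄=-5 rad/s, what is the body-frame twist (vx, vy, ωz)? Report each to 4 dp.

k = lx + ly = 0.25 + 0.2 = 0.4500
ω₁+ω₂+ω₃+ω₄ = -20.0000  →  vx = (0.06/4)·-20.0000 = -0.3000
−ω₁+ω₂+ω₃−ω₄ = -1.0000  →  vy = (0.06/4)·-1.0000 = -0.0150
−ω₁+ω₂−ω₃+ω₄ = -3.0000  →  ωz = (0.06/1.8000)·-3.0000 = -0.1000

(-0.3000, -0.0150, -0.1000)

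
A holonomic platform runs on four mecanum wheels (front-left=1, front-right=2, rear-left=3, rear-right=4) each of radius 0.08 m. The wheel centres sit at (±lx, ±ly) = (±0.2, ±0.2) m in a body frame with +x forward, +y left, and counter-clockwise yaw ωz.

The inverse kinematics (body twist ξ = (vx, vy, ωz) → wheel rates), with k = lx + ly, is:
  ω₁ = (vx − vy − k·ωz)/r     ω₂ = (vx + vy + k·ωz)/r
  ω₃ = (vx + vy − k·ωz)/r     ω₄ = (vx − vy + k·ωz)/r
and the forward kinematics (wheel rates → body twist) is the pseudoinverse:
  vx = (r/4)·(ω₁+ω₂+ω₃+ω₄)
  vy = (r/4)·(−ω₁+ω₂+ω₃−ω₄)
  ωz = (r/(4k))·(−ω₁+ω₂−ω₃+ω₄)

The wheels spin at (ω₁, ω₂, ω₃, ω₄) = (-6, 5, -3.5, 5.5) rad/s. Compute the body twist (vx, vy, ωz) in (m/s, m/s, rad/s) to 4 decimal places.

(0.0200, 0.0400, 1.0000)

k = lx + ly = 0.2 + 0.2 = 0.4000
ω₁+ω₂+ω₃+ω₄ = 1.0000  →  vx = (0.08/4)·1.0000 = 0.0200
−ω₁+ω₂+ω₃−ω₄ = 2.0000  →  vy = (0.08/4)·2.0000 = 0.0400
−ω₁+ω₂−ω₃+ω₄ = 20.0000  →  ωz = (0.08/1.6000)·20.0000 = 1.0000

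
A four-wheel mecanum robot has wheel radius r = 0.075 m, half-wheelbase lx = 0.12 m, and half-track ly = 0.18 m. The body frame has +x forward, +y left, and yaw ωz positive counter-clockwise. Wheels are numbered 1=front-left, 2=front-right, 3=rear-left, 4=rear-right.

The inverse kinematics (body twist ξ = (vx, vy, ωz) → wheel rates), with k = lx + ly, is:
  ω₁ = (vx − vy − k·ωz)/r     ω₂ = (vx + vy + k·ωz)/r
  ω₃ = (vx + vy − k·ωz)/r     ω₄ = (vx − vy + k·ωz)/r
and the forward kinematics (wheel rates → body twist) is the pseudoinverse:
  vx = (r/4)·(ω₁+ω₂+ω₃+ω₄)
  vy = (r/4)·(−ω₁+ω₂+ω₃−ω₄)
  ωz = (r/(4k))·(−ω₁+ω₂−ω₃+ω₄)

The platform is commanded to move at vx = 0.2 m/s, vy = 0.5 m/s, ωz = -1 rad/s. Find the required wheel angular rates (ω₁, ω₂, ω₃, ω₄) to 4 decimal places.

(0.0000, 5.3333, 13.3333, -8.0000)

k = lx + ly = 0.12 + 0.18 = 0.3000;  k·ωz = 0.3000·-1 = -0.3000
ω₁ (FL) = (vx − vy − k·ωz)/r = 0.0000/0.075 = 0.0000
ω₂ (FR) = (vx + vy + k·ωz)/r = 0.4000/0.075 = 5.3333
ω₃ (RL) = (vx + vy − k·ωz)/r = 1.0000/0.075 = 13.3333
ω₄ (RR) = (vx − vy + k·ωz)/r = -0.6000/0.075 = -8.0000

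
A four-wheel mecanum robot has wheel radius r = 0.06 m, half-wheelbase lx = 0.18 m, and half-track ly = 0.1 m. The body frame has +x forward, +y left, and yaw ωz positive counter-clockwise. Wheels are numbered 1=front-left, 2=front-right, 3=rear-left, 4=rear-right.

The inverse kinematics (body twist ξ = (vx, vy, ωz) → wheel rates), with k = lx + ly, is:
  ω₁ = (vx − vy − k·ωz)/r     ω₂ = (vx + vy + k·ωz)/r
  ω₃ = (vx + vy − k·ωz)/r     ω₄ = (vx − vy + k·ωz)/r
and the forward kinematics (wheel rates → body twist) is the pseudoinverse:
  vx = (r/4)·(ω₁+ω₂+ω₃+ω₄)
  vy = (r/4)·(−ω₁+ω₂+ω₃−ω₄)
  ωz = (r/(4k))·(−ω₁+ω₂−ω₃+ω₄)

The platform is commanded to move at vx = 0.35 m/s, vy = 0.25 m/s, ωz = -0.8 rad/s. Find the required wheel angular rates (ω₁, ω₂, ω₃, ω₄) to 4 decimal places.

k = lx + ly = 0.18 + 0.1 = 0.2800;  k·ωz = 0.2800·-0.8 = -0.2240
ω₁ (FL) = (vx − vy − k·ωz)/r = 0.3240/0.06 = 5.4000
ω₂ (FR) = (vx + vy + k·ωz)/r = 0.3760/0.06 = 6.2667
ω₃ (RL) = (vx + vy − k·ωz)/r = 0.8240/0.06 = 13.7333
ω₄ (RR) = (vx − vy + k·ωz)/r = -0.1240/0.06 = -2.0667

(5.4000, 6.2667, 13.7333, -2.0667)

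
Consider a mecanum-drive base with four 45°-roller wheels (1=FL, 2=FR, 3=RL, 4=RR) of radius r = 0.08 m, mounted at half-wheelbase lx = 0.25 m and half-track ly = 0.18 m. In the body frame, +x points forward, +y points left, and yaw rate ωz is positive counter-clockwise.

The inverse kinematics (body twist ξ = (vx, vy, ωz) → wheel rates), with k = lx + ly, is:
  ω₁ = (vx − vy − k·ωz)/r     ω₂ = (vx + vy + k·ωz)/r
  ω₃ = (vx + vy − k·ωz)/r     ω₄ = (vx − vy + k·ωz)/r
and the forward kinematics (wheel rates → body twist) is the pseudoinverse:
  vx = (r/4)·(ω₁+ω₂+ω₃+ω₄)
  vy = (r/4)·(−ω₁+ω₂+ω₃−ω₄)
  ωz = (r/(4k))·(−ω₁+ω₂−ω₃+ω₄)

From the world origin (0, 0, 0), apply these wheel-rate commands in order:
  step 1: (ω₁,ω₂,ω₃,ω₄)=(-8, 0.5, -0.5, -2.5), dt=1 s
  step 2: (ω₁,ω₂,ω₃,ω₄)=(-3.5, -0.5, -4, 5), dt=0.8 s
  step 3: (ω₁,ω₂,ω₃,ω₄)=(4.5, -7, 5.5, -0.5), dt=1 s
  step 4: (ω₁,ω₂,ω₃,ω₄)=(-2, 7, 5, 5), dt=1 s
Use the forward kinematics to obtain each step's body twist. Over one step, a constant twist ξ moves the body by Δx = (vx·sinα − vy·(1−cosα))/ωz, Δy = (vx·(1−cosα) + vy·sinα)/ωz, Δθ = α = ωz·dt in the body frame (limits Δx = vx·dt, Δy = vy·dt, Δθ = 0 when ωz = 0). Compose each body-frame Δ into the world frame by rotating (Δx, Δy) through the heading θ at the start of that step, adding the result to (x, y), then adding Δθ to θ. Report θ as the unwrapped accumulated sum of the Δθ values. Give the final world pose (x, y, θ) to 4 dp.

(0.1190, 0.2042, 0.3535)

step 1: ξ=(vx,vy,ωz)=(-0.2100, 0.2100, 0.3023), dt=1.0 → body Δ=(-0.2383, 0.1753, 0.3023) → world pose (-0.2383, 0.1753, 0.3023)
step 2: ξ=(vx,vy,ωz)=(-0.0600, -0.1200, 0.5581), dt=0.8 → body Δ=(-0.0253, -0.1034, 0.4465) → world pose (-0.2317, 0.0691, 0.7488)
step 3: ξ=(vx,vy,ωz)=(0.0500, -0.1100, -0.8140), dt=1.0 → body Δ=(0.0023, -0.1175, -0.8140) → world pose (-0.1500, -0.0154, -0.0651)
step 4: ξ=(vx,vy,ωz)=(0.3000, 0.1800, 0.4186), dt=1.0 → body Δ=(0.2542, 0.2367, 0.4186) → world pose (0.1190, 0.2042, 0.3535)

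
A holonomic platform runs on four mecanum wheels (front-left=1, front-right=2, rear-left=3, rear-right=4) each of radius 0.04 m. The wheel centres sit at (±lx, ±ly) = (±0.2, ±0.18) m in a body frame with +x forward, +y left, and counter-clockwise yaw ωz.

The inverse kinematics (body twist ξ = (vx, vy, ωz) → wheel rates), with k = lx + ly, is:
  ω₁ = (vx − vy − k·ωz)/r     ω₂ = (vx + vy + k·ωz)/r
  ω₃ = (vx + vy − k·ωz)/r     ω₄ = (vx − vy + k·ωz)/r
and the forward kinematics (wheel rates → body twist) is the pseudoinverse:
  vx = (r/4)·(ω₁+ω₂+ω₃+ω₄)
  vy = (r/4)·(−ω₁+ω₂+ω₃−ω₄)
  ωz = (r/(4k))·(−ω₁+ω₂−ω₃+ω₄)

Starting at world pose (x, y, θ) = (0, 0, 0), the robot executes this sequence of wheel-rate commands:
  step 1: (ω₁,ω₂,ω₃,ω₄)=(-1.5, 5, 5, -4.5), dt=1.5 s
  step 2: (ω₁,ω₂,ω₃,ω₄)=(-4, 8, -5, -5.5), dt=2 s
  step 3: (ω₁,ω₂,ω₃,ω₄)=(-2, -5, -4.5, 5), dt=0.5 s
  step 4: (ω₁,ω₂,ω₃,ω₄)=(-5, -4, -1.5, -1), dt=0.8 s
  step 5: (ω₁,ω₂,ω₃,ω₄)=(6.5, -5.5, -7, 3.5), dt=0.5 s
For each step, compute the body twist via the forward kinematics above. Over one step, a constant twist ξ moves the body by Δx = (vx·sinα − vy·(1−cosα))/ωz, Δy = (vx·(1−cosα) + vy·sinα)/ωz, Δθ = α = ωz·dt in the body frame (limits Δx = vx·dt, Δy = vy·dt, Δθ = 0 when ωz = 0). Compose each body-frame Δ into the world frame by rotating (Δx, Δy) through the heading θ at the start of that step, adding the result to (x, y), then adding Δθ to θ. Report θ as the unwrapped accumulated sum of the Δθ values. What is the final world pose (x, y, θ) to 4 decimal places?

step 1: ξ=(vx,vy,ωz)=(0.0400, 0.1600, -0.0789), dt=1.5 → body Δ=(0.0741, 0.2359, -0.1184) → world pose (0.0741, 0.2359, -0.1184)
step 2: ξ=(vx,vy,ωz)=(-0.0650, 0.1250, 0.3026), dt=2.0 → body Δ=(-0.1956, 0.1969, 0.6053) → world pose (-0.0969, 0.4545, 0.4868)
step 3: ξ=(vx,vy,ωz)=(-0.0650, -0.1250, 0.1711), dt=0.5 → body Δ=(-0.0298, -0.0638, 0.0855) → world pose (-0.0934, 0.3841, 0.5724)
step 4: ξ=(vx,vy,ωz)=(-0.1150, 0.0050, 0.0395), dt=0.8 → body Δ=(-0.0920, 0.0025, 0.0316) → world pose (-0.1721, 0.3364, 0.6039)
step 5: ξ=(vx,vy,ωz)=(-0.0250, -0.2250, -0.0395), dt=0.5 → body Δ=(-0.0136, -0.1124, -0.0197) → world pose (-0.1195, 0.2362, 0.5842)

(-0.1195, 0.2362, 0.5842)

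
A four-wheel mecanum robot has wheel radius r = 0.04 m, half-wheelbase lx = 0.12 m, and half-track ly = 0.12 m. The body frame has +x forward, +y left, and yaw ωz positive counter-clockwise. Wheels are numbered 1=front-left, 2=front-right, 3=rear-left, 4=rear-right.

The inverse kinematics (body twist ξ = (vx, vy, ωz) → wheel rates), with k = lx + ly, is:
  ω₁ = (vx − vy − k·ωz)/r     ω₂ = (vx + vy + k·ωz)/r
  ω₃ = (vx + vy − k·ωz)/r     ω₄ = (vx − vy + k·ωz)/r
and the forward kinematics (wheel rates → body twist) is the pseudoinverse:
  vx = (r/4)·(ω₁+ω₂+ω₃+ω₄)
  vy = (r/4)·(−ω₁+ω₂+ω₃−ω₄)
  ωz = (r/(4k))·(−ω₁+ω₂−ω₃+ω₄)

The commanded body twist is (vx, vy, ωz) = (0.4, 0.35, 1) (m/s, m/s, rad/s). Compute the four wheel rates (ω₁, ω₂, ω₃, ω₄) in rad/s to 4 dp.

(-4.7500, 24.7500, 12.7500, 7.2500)

k = lx + ly = 0.12 + 0.12 = 0.2400;  k·ωz = 0.2400·1 = 0.2400
ω₁ (FL) = (vx − vy − k·ωz)/r = -0.1900/0.04 = -4.7500
ω₂ (FR) = (vx + vy + k·ωz)/r = 0.9900/0.04 = 24.7500
ω₃ (RL) = (vx + vy − k·ωz)/r = 0.5100/0.04 = 12.7500
ω₄ (RR) = (vx − vy + k·ωz)/r = 0.2900/0.04 = 7.2500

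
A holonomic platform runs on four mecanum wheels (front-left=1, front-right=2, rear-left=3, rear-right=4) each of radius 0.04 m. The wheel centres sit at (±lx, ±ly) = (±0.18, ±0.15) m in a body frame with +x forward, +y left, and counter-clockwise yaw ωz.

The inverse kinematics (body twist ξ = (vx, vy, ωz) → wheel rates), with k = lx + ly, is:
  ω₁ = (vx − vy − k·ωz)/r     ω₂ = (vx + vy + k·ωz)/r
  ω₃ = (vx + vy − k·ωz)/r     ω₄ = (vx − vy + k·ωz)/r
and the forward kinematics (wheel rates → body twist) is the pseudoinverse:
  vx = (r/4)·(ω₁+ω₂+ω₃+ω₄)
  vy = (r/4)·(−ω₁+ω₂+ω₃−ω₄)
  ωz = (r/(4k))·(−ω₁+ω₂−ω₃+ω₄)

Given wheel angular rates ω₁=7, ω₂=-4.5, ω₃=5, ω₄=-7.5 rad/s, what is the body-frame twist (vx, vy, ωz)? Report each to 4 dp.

(0.0000, 0.0100, -0.7273)

k = lx + ly = 0.18 + 0.15 = 0.3300
ω₁+ω₂+ω₃+ω₄ = 0.0000  →  vx = (0.04/4)·0.0000 = 0.0000
−ω₁+ω₂+ω₃−ω₄ = 1.0000  →  vy = (0.04/4)·1.0000 = 0.0100
−ω₁+ω₂−ω₃+ω₄ = -24.0000  →  ωz = (0.04/1.3200)·-24.0000 = -0.7273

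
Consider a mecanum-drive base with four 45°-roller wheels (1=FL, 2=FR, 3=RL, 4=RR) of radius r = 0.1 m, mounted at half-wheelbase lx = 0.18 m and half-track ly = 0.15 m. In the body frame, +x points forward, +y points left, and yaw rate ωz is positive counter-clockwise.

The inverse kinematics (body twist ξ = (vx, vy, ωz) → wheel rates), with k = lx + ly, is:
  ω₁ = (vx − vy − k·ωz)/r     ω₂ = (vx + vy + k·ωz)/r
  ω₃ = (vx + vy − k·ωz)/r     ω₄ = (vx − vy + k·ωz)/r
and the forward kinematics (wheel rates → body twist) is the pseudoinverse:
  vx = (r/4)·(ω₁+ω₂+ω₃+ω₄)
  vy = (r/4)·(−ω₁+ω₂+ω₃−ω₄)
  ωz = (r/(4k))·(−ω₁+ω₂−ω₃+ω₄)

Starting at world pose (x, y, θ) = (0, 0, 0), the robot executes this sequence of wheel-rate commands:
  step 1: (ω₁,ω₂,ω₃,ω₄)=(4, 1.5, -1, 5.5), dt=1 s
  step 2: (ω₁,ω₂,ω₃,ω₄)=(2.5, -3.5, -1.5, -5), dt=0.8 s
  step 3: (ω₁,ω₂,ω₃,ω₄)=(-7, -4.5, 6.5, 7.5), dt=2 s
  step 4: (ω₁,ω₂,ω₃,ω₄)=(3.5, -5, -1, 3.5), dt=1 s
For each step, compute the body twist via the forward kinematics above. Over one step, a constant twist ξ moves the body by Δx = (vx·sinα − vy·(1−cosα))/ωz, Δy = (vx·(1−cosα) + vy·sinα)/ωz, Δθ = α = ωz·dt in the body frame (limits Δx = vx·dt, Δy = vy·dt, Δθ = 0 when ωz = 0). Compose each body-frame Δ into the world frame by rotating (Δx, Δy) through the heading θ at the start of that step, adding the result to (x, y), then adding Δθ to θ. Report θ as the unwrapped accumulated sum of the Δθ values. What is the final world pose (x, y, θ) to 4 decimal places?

(0.3160, -0.4816, -0.0455)

step 1: ξ=(vx,vy,ωz)=(0.2500, -0.2250, 0.3030), dt=1.0 → body Δ=(0.2800, -0.1840, 0.3030) → world pose (0.2800, -0.1840, 0.3030)
step 2: ξ=(vx,vy,ωz)=(-0.1875, -0.0625, -0.7197), dt=0.8 → body Δ=(-0.1558, -0.0053, -0.5758) → world pose (0.1328, -0.2355, -0.2727)
step 3: ξ=(vx,vy,ωz)=(0.0625, 0.0375, 0.2652), dt=2.0 → body Δ=(0.0998, 0.1039, 0.5303) → world pose (0.2569, -0.1623, 0.2576)
step 4: ξ=(vx,vy,ωz)=(0.0250, -0.3250, -0.3030), dt=1.0 → body Δ=(-0.0242, -0.3238, -0.3030) → world pose (0.3160, -0.4816, -0.0455)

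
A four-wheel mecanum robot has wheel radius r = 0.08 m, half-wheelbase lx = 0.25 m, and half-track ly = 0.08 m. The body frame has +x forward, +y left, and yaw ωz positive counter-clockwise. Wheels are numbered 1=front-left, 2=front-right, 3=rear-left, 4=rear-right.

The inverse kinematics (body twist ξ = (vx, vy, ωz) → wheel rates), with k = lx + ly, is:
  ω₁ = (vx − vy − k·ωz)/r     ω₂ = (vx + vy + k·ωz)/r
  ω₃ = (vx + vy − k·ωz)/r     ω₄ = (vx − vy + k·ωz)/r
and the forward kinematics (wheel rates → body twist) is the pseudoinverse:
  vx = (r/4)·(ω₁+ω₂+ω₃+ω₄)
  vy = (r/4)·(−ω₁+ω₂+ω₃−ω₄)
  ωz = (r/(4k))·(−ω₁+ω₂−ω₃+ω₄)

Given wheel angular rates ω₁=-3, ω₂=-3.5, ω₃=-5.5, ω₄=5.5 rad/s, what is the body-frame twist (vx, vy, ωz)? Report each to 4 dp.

k = lx + ly = 0.25 + 0.08 = 0.3300
ω₁+ω₂+ω₃+ω₄ = -6.5000  →  vx = (0.08/4)·-6.5000 = -0.1300
−ω₁+ω₂+ω₃−ω₄ = -11.5000  →  vy = (0.08/4)·-11.5000 = -0.2300
−ω₁+ω₂−ω₃+ω₄ = 10.5000  →  ωz = (0.08/1.3200)·10.5000 = 0.6364

(-0.1300, -0.2300, 0.6364)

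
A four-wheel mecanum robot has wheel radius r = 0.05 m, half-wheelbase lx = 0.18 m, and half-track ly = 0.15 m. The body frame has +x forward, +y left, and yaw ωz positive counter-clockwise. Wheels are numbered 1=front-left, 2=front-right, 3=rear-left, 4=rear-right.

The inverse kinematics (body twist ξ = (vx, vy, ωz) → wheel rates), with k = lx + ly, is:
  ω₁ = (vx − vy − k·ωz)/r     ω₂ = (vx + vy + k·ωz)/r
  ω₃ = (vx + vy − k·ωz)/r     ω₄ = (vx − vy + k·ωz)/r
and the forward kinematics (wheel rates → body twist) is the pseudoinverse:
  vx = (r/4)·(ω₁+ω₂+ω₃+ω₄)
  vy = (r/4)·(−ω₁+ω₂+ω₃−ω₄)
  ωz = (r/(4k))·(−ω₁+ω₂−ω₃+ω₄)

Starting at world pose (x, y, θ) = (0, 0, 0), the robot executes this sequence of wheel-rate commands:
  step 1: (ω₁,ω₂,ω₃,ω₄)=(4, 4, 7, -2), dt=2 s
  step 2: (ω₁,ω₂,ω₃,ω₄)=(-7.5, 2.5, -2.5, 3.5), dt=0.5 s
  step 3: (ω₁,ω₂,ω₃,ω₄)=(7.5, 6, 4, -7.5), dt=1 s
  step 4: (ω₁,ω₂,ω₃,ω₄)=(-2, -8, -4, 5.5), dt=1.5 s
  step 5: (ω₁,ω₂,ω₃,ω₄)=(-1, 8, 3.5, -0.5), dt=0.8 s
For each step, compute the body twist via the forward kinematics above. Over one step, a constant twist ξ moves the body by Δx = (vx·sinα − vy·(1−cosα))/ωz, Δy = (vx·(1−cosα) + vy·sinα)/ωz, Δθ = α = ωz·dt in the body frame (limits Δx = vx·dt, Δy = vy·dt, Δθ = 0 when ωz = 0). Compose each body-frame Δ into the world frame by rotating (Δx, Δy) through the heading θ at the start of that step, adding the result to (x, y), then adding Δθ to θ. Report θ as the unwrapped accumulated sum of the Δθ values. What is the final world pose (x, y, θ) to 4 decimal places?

(0.3773, 0.1178, -0.5208)

step 1: ξ=(vx,vy,ωz)=(0.1625, 0.1125, -0.3409), dt=2.0 → body Δ=(0.3742, 0.1014, -0.6818) → world pose (0.3742, 0.1014, -0.6818)
step 2: ξ=(vx,vy,ωz)=(-0.0500, 0.0500, 0.6061), dt=0.5 → body Δ=(-0.0284, 0.0209, 0.3030) → world pose (0.3653, 0.1355, -0.3788)
step 3: ξ=(vx,vy,ωz)=(0.1250, 0.1250, -0.4924), dt=1.0 → body Δ=(0.1502, 0.0898, -0.4924) → world pose (0.5380, 0.1634, -0.8712)
step 4: ξ=(vx,vy,ωz)=(-0.1063, -0.1938, 0.1326), dt=1.5 → body Δ=(-0.1295, -0.3045, 0.1989) → world pose (0.2217, 0.0665, -0.6723)
step 5: ξ=(vx,vy,ωz)=(0.1250, 0.1625, 0.1894), dt=0.8 → body Δ=(0.0898, 0.1371, 0.1515) → world pose (0.3773, 0.1178, -0.5208)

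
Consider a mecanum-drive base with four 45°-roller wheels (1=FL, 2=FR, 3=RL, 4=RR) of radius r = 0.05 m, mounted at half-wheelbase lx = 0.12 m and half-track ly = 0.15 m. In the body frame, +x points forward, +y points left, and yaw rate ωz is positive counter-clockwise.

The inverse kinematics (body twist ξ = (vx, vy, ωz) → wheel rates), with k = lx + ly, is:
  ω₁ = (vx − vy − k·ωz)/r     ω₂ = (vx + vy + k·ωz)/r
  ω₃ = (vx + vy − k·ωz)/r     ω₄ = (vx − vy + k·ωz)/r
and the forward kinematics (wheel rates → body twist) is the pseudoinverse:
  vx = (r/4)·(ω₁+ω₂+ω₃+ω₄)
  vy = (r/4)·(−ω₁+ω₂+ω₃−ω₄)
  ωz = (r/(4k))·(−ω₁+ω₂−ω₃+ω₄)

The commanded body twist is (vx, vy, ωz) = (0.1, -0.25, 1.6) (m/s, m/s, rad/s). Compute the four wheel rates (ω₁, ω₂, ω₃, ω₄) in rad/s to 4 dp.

(-1.6400, 5.6400, -11.6400, 15.6400)

k = lx + ly = 0.12 + 0.15 = 0.2700;  k·ωz = 0.2700·1.6 = 0.4320
ω₁ (FL) = (vx − vy − k·ωz)/r = -0.0820/0.05 = -1.6400
ω₂ (FR) = (vx + vy + k·ωz)/r = 0.2820/0.05 = 5.6400
ω₃ (RL) = (vx + vy − k·ωz)/r = -0.5820/0.05 = -11.6400
ω₄ (RR) = (vx − vy + k·ωz)/r = 0.7820/0.05 = 15.6400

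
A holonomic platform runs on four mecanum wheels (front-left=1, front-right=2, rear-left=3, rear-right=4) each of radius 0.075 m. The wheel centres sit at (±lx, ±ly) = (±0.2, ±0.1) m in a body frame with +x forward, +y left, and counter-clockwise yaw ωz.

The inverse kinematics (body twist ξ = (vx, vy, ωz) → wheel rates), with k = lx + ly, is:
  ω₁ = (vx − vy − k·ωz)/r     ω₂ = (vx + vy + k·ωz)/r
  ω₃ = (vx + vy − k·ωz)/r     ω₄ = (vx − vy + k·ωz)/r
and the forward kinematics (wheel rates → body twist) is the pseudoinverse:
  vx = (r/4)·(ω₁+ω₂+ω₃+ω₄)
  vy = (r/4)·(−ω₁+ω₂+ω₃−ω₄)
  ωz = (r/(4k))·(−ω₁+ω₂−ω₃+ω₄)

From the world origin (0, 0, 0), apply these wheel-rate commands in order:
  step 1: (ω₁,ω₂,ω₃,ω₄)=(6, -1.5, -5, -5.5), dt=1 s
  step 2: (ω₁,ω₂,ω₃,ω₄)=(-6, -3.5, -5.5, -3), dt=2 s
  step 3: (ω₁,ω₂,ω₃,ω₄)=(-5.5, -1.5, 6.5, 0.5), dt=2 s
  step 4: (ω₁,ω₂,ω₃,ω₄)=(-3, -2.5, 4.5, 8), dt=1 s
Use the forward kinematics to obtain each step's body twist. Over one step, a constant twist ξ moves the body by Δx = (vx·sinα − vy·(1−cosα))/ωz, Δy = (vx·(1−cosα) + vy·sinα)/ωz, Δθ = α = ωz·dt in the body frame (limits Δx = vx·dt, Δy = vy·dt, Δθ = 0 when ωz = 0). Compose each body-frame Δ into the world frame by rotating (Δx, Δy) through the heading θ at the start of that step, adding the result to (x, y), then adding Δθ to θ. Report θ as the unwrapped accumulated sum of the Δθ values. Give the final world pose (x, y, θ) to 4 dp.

(-0.6615, 0.3434, 0.1250)

step 1: ξ=(vx,vy,ωz)=(-0.1125, -0.1312, -0.5000), dt=1.0 → body Δ=(-0.1400, -0.0983, -0.5000) → world pose (-0.1400, -0.0983, -0.5000)
step 2: ξ=(vx,vy,ωz)=(-0.3375, 0.0000, 0.3125), dt=2.0 → body Δ=(-0.6319, -0.2042, 0.6250) → world pose (-0.7924, 0.0255, 0.1250)
step 3: ξ=(vx,vy,ωz)=(0.0000, 0.1875, -0.1250), dt=2.0 → body Δ=(0.0466, 0.3711, -0.2500) → world pose (-0.7924, 0.3995, -0.1250)
step 4: ξ=(vx,vy,ωz)=(0.1312, -0.0563, 0.2500), dt=1.0 → body Δ=(0.1369, -0.0393, 0.2500) → world pose (-0.6615, 0.3434, 0.1250)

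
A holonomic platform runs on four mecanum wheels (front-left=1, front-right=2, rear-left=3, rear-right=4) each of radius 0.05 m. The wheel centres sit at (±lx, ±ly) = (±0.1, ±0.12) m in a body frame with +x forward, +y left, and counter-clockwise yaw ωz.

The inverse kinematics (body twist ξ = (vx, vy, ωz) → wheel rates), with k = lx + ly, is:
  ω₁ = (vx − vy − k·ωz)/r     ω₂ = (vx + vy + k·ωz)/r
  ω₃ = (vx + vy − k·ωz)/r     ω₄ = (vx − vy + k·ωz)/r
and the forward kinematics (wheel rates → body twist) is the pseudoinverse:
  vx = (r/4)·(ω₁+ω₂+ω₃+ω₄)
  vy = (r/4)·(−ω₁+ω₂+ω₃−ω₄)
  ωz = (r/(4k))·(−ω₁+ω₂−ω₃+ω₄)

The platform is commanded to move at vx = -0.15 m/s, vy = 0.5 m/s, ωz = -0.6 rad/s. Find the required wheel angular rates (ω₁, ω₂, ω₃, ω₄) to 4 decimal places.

(-10.3600, 4.3600, 9.6400, -15.6400)

k = lx + ly = 0.1 + 0.12 = 0.2200;  k·ωz = 0.2200·-0.6 = -0.1320
ω₁ (FL) = (vx − vy − k·ωz)/r = -0.5180/0.05 = -10.3600
ω₂ (FR) = (vx + vy + k·ωz)/r = 0.2180/0.05 = 4.3600
ω₃ (RL) = (vx + vy − k·ωz)/r = 0.4820/0.05 = 9.6400
ω₄ (RR) = (vx − vy + k·ωz)/r = -0.7820/0.05 = -15.6400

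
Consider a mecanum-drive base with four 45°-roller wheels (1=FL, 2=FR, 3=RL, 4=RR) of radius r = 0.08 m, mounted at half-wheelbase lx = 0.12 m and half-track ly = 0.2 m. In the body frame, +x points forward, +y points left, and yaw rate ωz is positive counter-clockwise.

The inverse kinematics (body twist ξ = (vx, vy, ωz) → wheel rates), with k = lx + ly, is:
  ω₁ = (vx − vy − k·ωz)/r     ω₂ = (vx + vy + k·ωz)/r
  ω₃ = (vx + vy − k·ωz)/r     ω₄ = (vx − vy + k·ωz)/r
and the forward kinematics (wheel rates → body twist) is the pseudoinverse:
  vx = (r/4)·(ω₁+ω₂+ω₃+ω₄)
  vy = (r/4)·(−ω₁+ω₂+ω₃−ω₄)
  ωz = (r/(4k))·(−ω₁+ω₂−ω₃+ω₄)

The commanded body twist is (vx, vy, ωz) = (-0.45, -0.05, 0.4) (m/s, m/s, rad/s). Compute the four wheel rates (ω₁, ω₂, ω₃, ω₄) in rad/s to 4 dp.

(-6.6000, -4.6500, -7.8500, -3.4000)

k = lx + ly = 0.12 + 0.2 = 0.3200;  k·ωz = 0.3200·0.4 = 0.1280
ω₁ (FL) = (vx − vy − k·ωz)/r = -0.5280/0.08 = -6.6000
ω₂ (FR) = (vx + vy + k·ωz)/r = -0.3720/0.08 = -4.6500
ω₃ (RL) = (vx + vy − k·ωz)/r = -0.6280/0.08 = -7.8500
ω₄ (RR) = (vx − vy + k·ωz)/r = -0.2720/0.08 = -3.4000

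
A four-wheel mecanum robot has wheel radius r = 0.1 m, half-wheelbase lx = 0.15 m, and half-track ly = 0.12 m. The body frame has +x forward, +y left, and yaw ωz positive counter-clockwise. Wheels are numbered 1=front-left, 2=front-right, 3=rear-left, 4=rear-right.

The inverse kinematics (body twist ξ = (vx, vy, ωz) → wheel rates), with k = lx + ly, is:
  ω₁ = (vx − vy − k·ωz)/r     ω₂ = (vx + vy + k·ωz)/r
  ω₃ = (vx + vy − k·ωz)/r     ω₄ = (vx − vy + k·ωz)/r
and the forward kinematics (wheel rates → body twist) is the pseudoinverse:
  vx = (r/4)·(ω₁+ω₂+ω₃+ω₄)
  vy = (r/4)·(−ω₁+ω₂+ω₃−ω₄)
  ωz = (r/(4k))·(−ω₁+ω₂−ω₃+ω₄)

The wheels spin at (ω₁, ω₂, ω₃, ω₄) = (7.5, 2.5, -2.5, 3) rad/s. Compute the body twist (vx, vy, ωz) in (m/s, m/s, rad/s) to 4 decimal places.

(0.2625, -0.2625, 0.0463)

k = lx + ly = 0.15 + 0.12 = 0.2700
ω₁+ω₂+ω₃+ω₄ = 10.5000  →  vx = (0.1/4)·10.5000 = 0.2625
−ω₁+ω₂+ω₃−ω₄ = -10.5000  →  vy = (0.1/4)·-10.5000 = -0.2625
−ω₁+ω₂−ω₃+ω₄ = 0.5000  →  ωz = (0.1/1.0800)·0.5000 = 0.0463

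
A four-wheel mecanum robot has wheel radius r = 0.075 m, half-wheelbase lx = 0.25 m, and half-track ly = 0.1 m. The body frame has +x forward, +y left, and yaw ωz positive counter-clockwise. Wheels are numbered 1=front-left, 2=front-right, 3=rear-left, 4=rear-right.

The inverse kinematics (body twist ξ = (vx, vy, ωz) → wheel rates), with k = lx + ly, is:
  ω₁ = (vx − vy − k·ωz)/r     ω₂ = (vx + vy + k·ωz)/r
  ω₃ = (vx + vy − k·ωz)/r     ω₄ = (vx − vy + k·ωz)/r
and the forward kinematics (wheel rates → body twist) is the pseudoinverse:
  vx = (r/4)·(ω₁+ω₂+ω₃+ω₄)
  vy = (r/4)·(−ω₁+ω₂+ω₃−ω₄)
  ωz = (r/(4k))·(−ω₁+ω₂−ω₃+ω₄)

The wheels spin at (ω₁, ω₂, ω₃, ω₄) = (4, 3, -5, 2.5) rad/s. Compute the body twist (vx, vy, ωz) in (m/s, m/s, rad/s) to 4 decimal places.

k = lx + ly = 0.25 + 0.1 = 0.3500
ω₁+ω₂+ω₃+ω₄ = 4.5000  →  vx = (0.075/4)·4.5000 = 0.0844
−ω₁+ω₂+ω₃−ω₄ = -8.5000  →  vy = (0.075/4)·-8.5000 = -0.1594
−ω₁+ω₂−ω₃+ω₄ = 6.5000  →  ωz = (0.075/1.4000)·6.5000 = 0.3482

(0.0844, -0.1594, 0.3482)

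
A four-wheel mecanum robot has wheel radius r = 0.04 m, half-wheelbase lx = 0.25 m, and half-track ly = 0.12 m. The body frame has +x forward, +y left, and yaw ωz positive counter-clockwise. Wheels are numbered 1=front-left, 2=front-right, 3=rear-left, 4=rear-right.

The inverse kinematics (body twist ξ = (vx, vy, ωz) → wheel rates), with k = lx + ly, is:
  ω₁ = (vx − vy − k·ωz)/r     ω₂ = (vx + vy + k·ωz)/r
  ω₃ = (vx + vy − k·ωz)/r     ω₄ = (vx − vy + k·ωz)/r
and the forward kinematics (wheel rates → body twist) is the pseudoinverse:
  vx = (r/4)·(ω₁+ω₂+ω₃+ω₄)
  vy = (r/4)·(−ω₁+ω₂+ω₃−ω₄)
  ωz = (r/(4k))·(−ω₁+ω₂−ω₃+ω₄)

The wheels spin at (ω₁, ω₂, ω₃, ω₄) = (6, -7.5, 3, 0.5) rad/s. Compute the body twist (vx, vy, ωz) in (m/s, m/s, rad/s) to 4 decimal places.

(0.0200, -0.1100, -0.4324)

k = lx + ly = 0.25 + 0.12 = 0.3700
ω₁+ω₂+ω₃+ω₄ = 2.0000  →  vx = (0.04/4)·2.0000 = 0.0200
−ω₁+ω₂+ω₃−ω₄ = -11.0000  →  vy = (0.04/4)·-11.0000 = -0.1100
−ω₁+ω₂−ω₃+ω₄ = -16.0000  →  ωz = (0.04/1.4800)·-16.0000 = -0.4324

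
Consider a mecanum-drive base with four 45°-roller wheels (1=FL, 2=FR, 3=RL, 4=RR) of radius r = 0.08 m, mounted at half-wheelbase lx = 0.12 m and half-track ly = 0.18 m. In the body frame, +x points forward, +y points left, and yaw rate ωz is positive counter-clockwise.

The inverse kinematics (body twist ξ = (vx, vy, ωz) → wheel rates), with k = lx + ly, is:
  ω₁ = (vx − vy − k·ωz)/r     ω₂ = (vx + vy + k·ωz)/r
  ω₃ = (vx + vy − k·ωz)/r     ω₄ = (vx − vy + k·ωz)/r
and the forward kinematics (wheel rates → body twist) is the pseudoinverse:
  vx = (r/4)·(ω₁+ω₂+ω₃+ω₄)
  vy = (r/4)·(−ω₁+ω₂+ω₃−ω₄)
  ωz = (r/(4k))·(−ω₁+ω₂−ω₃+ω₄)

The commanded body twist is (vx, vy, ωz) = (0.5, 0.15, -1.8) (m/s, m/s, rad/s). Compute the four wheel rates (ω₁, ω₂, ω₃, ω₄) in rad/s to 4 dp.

(11.1250, 1.3750, 14.8750, -2.3750)

k = lx + ly = 0.12 + 0.18 = 0.3000;  k·ωz = 0.3000·-1.8 = -0.5400
ω₁ (FL) = (vx − vy − k·ωz)/r = 0.8900/0.08 = 11.1250
ω₂ (FR) = (vx + vy + k·ωz)/r = 0.1100/0.08 = 1.3750
ω₃ (RL) = (vx + vy − k·ωz)/r = 1.1900/0.08 = 14.8750
ω₄ (RR) = (vx − vy + k·ωz)/r = -0.1900/0.08 = -2.3750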